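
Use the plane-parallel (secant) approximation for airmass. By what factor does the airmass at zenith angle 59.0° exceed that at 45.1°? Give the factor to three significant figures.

X(59.0°)/X(45.1°) = sec 59.0° / sec 45.1° = cos 45.1° / cos 59.0° = 0.7059/0.5150 = 1.3705.

1.37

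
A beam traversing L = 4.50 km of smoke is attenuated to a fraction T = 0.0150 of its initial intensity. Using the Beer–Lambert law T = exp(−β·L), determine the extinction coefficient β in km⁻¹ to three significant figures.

0.933 km⁻¹

Beer–Lambert: T = exp(−βL) ⇒ β = −ln(T)/L = −ln(0.0150)/4.50 = 4.1997/4.50 = 0.9333 km⁻¹.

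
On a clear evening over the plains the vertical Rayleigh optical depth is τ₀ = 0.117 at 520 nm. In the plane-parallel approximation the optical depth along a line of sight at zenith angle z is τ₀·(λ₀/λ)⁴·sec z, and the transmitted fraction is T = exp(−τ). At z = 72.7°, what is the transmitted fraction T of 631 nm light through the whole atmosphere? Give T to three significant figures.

sec 72.7° = 3.3628.
τ = 0.117 × (520/631)⁴ × 3.3628 = 0.117 × 0.4612 × 3.3628 = 0.1815.
T = exp(−0.1815) = 0.8341.

0.834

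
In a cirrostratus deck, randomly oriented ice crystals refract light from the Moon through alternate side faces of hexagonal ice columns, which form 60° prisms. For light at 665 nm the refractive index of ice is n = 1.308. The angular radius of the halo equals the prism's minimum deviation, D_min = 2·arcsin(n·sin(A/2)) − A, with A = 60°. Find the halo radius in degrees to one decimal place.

n·sin(A/2) = 1.308 × sin 30° = 1.308 × 0.5000 = 0.6540.
D_min = 2·arcsin(0.6540) − 60° = 2 × 40.844° − 60° = 21.688°.

21.7°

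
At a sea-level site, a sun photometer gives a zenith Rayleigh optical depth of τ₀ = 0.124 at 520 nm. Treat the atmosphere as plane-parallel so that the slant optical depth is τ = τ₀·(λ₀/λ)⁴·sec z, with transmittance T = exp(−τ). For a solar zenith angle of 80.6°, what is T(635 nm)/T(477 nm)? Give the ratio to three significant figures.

2.08

Airmass: sec 80.6° = 6.1227.
τ(635 nm) = 0.124 × (520/635)⁴ × 6.1227 = 0.124 × 0.4497 × 6.1227 = 0.3414.
τ(477 nm) = 0.124 × (520/477)⁴ × 6.1227 = 0.124 × 1.4123 × 6.1227 = 1.0723.
T(635)/T(477) = exp(τ_B − τ_A) = exp(0.7309) = 2.0769.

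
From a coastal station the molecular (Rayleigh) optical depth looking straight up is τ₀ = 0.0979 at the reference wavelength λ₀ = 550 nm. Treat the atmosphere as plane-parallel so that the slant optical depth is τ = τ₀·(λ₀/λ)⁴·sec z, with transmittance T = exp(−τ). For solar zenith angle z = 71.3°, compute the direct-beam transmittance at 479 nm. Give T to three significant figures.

0.588

sec 71.3° = 3.1190.
τ = 0.0979 × (550/479)⁴ × 3.1190 = 0.0979 × 1.7382 × 3.1190 = 0.5308.
T = exp(−0.5308) = 0.5881.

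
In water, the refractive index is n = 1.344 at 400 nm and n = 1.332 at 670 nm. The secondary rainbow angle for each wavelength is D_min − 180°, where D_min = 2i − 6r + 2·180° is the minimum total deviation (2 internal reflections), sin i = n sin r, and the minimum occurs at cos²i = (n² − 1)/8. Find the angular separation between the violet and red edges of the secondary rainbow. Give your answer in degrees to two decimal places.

At 400 nm (n = 1.344): cos²i = 0.10079 → i = 71.490°, r = 44.874°, D_min = 233.733°, rainbow angle = 53.733°.
At 670 nm (n = 1.332): cos²i = 0.09678 → i = 71.875°, r = 45.520°, D_min = 230.628°, rainbow angle = 50.628°.
Angular width = |53.733° − 50.628°| = 3.104°.

3.10°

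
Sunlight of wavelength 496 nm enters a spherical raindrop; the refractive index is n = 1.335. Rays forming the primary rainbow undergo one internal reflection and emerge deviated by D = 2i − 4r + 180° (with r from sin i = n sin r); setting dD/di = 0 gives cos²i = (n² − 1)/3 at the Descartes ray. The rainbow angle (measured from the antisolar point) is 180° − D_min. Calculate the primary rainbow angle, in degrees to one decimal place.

cos²i = (1.78222 − 1)/3 = 0.26074; i = arccos(0.51063) = 59.294°.
sin r = sin 59.294°/1.335 = 0.64405; r = 40.094°.
D_min = 2·59.294° − 4·40.094° + 180° = 138.212°.
Rainbow angle = 180° − D_min = 41.788°.

41.8°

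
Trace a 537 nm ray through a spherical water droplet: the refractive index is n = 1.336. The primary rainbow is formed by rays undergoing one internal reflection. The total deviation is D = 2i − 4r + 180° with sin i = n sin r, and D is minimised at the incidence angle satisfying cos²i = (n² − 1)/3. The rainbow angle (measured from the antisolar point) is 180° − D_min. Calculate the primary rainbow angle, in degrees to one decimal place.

cos²i = (1.78490 − 1)/3 = 0.26163; i = arccos(0.51150) = 59.236°.
sin r = sin 59.236°/1.336 = 0.64318; r = 40.029°.
D_min = 2·59.236° − 4·40.029° + 180° = 138.356°.
Rainbow angle = 180° − D_min = 41.644°.

41.6°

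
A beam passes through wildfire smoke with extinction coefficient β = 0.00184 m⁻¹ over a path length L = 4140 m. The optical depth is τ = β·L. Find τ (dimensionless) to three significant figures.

τ = β·L = 0.00184 × 4140 = 7.6176.

7.62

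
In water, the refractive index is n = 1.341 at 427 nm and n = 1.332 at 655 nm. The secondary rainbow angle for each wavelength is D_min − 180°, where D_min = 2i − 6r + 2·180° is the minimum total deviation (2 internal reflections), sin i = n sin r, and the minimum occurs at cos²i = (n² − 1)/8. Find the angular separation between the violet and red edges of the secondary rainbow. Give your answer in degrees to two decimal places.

2.34°

At 427 nm (n = 1.341): cos²i = 0.09979 → i = 71.586°, r = 45.034°, D_min = 232.966°, rainbow angle = 52.966°.
At 655 nm (n = 1.332): cos²i = 0.09678 → i = 71.875°, r = 45.520°, D_min = 230.628°, rainbow angle = 50.628°.
Angular width = |52.966° − 50.628°| = 2.337°.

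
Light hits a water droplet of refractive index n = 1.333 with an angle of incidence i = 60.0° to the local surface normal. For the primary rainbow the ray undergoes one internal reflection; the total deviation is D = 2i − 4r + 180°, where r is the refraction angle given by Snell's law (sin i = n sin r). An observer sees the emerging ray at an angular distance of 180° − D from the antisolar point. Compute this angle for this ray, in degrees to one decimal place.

42.1°

sin r = sin 60.0° / 1.333 = 0.8660/1.333 = 0.6497; r = 40.52°.
D = 2·60.0° − 4·40.52° + 180° = 120.00° − 162.07° + 180° = 137.93°.
Angle from antisolar point = 180° − D = 42.07°.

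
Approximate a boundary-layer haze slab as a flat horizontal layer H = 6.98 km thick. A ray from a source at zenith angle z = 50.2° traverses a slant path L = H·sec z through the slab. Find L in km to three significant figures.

sec z = 1/cos 50.2° = 1.5622.
L = 6.98 × 1.5622 = 10.904 km.

10.9 km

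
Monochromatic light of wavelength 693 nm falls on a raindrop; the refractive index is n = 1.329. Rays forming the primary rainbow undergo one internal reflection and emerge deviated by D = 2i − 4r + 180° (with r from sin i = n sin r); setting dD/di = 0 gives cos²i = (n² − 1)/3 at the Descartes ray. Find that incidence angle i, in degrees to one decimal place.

cos²i = (1.329² − 1)/3 = (1.76624 − 1)/3 = 0.25541.
cos i = 0.50538, so i = 59.643°.

59.6°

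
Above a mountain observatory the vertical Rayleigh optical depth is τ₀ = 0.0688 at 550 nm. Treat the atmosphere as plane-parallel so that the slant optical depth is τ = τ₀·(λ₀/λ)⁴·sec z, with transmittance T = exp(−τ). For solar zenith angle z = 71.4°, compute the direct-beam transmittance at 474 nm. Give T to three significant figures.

sec 71.4° = 3.1352.
τ = 0.0688 × (550/474)⁴ × 3.1352 = 0.0688 × 1.8127 × 3.1352 = 0.3910.
T = exp(−0.3910) = 0.6764.

0.676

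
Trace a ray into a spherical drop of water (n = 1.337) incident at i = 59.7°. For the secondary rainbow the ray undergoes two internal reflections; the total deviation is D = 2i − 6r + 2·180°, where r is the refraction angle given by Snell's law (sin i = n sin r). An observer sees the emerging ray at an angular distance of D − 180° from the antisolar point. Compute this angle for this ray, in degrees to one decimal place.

sin r = sin 59.7° / 1.337 = 0.8634/1.337 = 0.6458; r = 40.22°.
D = 2·59.7° − 6·40.22° + 2·180° = 119.40° − 241.34° + 360° = 238.06°.
Angle from antisolar point = D − 180° = 58.06°.

58.1°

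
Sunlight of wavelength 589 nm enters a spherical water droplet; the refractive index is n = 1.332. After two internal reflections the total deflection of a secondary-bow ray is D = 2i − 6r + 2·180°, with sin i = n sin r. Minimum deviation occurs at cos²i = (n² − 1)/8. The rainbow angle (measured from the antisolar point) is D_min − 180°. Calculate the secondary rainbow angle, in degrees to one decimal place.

50.6°

cos²i = (1.77422 − 1)/8 = 0.09678; i = arccos(0.31109) = 71.875°.
sin r = sin 71.875°/1.332 = 0.71350; r = 45.520°.
D_min = 2·71.875° − 6·45.520° + 360° = 230.628°.
Rainbow angle = D_min − 180° = 50.628°.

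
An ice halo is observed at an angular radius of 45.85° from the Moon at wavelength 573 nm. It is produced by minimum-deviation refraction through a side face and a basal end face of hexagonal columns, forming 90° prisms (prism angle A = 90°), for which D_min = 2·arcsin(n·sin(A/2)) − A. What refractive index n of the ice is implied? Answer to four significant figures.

Rearranging: n = sin((D_min + A)/2) / sin(A/2).
(D_min + A)/2 = (45.85° + 90°)/2 = 67.925°.
n = sin 67.925° / sin 45° = 0.9267 / 0.7071 = 1.3105.

1.311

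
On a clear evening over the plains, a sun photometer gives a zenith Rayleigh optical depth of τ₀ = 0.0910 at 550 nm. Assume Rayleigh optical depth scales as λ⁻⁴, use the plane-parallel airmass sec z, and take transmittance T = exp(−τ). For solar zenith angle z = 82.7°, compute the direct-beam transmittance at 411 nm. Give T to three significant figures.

sec 82.7° = 7.8700.
τ = 0.0910 × (550/411)⁴ × 7.8700 = 0.0910 × 3.2069 × 7.8700 = 2.2967.
T = exp(−2.2967) = 0.1006.

0.101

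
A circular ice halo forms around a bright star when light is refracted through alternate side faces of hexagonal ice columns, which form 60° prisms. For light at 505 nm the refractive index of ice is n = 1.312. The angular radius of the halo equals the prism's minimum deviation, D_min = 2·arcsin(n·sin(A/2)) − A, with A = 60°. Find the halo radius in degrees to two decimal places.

n·sin(A/2) = 1.312 × sin 30° = 1.312 × 0.5000 = 0.6560.
D_min = 2·arcsin(0.6560) − 60° = 2 × 40.996° − 60° = 21.991°.

21.99°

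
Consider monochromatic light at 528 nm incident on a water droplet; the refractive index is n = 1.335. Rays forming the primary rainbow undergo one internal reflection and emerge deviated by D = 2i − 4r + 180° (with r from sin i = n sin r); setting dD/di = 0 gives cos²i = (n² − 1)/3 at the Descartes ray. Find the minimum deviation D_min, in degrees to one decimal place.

138.2°

cos²i = (1.78222 − 1)/3 = 0.26074; i = arccos(0.51063) = 59.294°.
sin r = sin 59.294°/1.335 = 0.64405; r = 40.094°.
D_min = 2·59.294° − 4·40.094° + 180° = 138.212°.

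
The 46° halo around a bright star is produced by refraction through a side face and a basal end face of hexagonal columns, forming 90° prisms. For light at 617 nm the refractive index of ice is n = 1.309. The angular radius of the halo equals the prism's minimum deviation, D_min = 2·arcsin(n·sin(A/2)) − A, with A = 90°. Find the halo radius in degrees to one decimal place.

n·sin(A/2) = 1.309 × sin 45° = 1.309 × 0.7071 = 0.9256.
D_min = 2·arcsin(0.9256) − 90° = 2 × 67.759° − 90° = 45.519°.

45.5°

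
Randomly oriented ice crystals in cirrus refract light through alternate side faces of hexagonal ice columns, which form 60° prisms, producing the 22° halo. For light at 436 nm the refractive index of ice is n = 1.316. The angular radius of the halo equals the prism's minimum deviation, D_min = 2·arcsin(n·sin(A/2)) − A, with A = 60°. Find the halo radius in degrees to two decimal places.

22.30°

n·sin(A/2) = 1.316 × sin 30° = 1.316 × 0.5000 = 0.6580.
D_min = 2·arcsin(0.6580) − 60° = 2 × 41.148° − 60° = 22.295°.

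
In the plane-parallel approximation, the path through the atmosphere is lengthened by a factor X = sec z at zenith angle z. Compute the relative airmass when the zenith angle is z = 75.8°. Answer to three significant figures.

X = sec z = 1/cos 75.8° = 1/0.2453 = 4.0765.

4.08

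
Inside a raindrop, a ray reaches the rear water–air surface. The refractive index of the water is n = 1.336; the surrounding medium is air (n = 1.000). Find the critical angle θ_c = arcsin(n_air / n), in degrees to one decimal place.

48.5°

sin θ_c = n_air / n = 1.000 / 1.336 = 0.7485.
θ_c = arcsin(0.7485) = 48.46°.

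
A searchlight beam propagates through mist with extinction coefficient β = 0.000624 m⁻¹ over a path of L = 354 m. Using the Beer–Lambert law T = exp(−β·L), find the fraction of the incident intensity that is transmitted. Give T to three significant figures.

0.802

τ = β·L = 0.000624 × 354 = 0.2209.
T = exp(−0.2209) = 0.8018.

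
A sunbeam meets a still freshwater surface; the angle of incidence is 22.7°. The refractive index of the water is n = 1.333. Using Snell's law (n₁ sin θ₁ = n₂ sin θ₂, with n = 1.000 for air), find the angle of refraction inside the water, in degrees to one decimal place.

Snell: sin θ_r = sin θ_i / n = sin 22.7° / 1.333 = 0.3859 / 1.333 = 0.2895.
θ_r = arcsin(0.2895) = 16.83°.

16.8°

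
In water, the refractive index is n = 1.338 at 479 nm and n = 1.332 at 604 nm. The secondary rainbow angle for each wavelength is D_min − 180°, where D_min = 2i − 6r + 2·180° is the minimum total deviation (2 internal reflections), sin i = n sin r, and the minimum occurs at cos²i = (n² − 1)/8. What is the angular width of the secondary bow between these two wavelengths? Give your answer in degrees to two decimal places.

1.56°

At 479 nm (n = 1.338): cos²i = 0.09878 → i = 71.682°, r = 45.195°, D_min = 232.193°, rainbow angle = 52.193°.
At 604 nm (n = 1.332): cos²i = 0.09678 → i = 71.875°, r = 45.520°, D_min = 230.628°, rainbow angle = 50.628°.
Angular width = |52.193° − 50.628°| = 1.564°.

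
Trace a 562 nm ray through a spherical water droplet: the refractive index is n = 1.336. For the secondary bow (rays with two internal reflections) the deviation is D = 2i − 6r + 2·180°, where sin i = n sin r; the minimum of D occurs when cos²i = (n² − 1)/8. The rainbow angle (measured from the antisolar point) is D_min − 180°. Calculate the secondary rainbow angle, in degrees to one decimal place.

51.7°

cos²i = (1.78490 − 1)/8 = 0.09811; i = arccos(0.31323) = 71.746°.
sin r = sin 71.746°/1.336 = 0.71084; r = 45.303°.
D_min = 2·71.746° − 6·45.303° + 360° = 231.674°.
Rainbow angle = D_min − 180° = 51.674°.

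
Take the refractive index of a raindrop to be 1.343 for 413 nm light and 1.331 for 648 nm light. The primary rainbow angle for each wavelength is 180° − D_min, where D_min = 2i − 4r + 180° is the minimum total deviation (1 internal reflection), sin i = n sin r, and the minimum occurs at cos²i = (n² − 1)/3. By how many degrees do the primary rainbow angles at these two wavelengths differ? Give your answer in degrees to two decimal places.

At 413 nm (n = 1.343): cos²i = 0.26788 → i = 58.830°, r = 39.577°, D_min = 139.354°, rainbow angle = 40.646°.
At 648 nm (n = 1.331): cos²i = 0.25719 → i = 59.527°, r = 40.356°, D_min = 137.630°, rainbow angle = 42.370°.
Angular width = |40.646° − 42.370°| = 1.724°.

1.72°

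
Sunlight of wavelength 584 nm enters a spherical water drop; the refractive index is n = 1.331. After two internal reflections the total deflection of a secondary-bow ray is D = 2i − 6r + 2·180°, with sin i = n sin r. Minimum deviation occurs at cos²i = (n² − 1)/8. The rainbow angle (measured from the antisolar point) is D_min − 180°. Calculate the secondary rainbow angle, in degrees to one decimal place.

50.4°

cos²i = (1.77156 − 1)/8 = 0.09645; i = arccos(0.31056) = 71.907°.
sin r = sin 71.907°/1.331 = 0.71417; r = 45.575°.
D_min = 2·71.907° − 6·45.575° + 360° = 230.365°.
Rainbow angle = D_min − 180° = 50.365°.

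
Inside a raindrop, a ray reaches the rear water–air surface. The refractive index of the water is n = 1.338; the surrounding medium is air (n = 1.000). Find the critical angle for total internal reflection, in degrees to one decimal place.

48.4°

sin θ_c = n_air / n = 1.000 / 1.338 = 0.7474.
θ_c = arcsin(0.7474) = 48.36°.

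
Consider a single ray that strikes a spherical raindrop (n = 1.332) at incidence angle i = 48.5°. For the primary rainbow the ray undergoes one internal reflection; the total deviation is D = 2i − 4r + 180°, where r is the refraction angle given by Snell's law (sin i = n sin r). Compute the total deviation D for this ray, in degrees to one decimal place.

sin r = sin 48.5° / 1.332 = 0.7490/1.332 = 0.5623; r = 34.21°.
D = 2·48.5° − 4·34.21° + 180° = 97.00° − 136.85° + 180° = 140.15°.

140.1°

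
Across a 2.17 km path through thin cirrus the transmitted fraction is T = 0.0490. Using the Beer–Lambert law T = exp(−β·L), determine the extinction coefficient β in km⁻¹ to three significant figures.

Beer–Lambert: T = exp(−βL) ⇒ β = −ln(T)/L = −ln(0.0490)/2.17 = 3.0159/2.17 = 1.39 km⁻¹.

1.39 km⁻¹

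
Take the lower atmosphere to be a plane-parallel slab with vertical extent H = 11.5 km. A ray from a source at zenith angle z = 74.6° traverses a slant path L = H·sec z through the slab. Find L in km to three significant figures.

43.3 km

sec z = 1/cos 74.6° = 3.7657.
L = 11.5 × 3.7657 = 43.305 km.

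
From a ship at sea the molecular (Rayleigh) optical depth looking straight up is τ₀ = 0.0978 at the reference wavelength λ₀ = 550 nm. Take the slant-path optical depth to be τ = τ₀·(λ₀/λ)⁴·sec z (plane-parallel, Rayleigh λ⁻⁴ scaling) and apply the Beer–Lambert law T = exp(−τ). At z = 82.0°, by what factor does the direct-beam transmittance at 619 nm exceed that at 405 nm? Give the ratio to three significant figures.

Airmass: sec 82.0° = 7.1853.
τ(619 nm) = 0.0978 × (550/619)⁴ × 7.1853 = 0.0978 × 0.6233 × 7.1853 = 0.4380.
τ(405 nm) = 0.0978 × (550/405)⁴ × 7.1853 = 0.0978 × 3.4012 × 7.1853 = 2.3901.
T(619)/T(405) = exp(τ_B − τ_A) = exp(1.9521) = 7.0434.

7.04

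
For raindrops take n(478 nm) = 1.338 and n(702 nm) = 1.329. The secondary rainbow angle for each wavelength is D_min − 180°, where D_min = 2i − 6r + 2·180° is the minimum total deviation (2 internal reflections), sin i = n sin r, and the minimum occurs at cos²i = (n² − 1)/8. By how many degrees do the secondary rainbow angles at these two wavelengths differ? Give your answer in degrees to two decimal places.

2.36°

At 478 nm (n = 1.338): cos²i = 0.09878 → i = 71.682°, r = 45.195°, D_min = 232.193°, rainbow angle = 52.193°.
At 702 nm (n = 1.329): cos²i = 0.09578 → i = 71.972°, r = 45.685°, D_min = 229.837°, rainbow angle = 49.837°.
Angular width = |52.193° − 49.837°| = 2.356°.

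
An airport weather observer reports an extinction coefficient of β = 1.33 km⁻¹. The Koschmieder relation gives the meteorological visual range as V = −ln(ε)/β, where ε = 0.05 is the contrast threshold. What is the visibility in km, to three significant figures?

V = −ln(0.05) / 1.33 = 2.996 / 1.33 = 2.2524 km.

2.25 km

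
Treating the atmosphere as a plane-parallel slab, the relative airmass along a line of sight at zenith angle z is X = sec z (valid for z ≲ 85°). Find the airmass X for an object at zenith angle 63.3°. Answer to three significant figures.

X = sec z = 1/cos 63.3° = 1/0.4493 = 2.2256.

2.23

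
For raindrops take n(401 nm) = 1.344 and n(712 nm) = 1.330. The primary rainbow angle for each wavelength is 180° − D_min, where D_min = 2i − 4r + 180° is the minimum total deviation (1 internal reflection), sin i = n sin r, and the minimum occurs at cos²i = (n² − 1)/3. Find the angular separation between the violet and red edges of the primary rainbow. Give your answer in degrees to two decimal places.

2.01°

At 401 nm (n = 1.344): cos²i = 0.26878 → i = 58.772°, r = 39.512°, D_min = 139.495°, rainbow angle = 40.505°.
At 712 nm (n = 1.330): cos²i = 0.25630 → i = 59.585°, r = 40.422°, D_min = 137.484°, rainbow angle = 42.516°.
Angular width = |40.505° − 42.516°| = 2.011°.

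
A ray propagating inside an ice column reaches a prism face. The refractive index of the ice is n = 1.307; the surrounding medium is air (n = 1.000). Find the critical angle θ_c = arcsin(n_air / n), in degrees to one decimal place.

sin θ_c = n_air / n = 1.000 / 1.307 = 0.7651.
θ_c = arcsin(0.7651) = 49.92°.

49.9°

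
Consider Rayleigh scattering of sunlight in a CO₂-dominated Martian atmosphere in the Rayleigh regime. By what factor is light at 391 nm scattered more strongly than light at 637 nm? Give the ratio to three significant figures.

7.04

Rayleigh scattering ∝ λ⁻⁴, so the ratio of coefficients is the inverse fourth power of the wavelength ratio.
σ(391)/σ(637) = (637/391)⁴ = (1.6292)⁴ = 7.045.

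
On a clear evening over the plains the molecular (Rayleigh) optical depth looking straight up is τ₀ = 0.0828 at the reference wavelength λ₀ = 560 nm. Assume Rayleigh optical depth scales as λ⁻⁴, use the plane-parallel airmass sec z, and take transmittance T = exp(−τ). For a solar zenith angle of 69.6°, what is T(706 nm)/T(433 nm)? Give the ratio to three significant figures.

Airmass: sec 69.6° = 2.8688.
τ(706 nm) = 0.0828 × (560/706)⁴ × 2.8688 = 0.0828 × 0.3959 × 2.8688 = 0.0940.
τ(433 nm) = 0.0828 × (560/433)⁴ × 2.8688 = 0.0828 × 2.7977 × 2.8688 = 0.6646.
T(706)/T(433) = exp(τ_B − τ_A) = exp(0.5705) = 1.7692.

1.77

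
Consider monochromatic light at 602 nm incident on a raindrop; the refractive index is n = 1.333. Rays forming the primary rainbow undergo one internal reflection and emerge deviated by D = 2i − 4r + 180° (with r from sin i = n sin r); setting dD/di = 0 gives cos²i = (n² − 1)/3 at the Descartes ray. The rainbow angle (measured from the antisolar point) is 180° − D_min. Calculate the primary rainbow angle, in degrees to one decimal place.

cos²i = (1.77689 − 1)/3 = 0.25896; i = arccos(0.50888) = 59.410°.
sin r = sin 59.410°/1.333 = 0.64579; r = 40.225°.
D_min = 2·59.410° − 4·40.225° + 180° = 137.922°.
Rainbow angle = 180° − D_min = 42.078°.

42.1°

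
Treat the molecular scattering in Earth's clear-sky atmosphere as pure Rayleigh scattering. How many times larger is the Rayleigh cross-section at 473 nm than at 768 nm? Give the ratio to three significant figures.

Rayleigh scattering ∝ λ⁻⁴, so the ratio of coefficients is the inverse fourth power of the wavelength ratio.
σ(473)/σ(768) = (768/473)⁴ = (1.6237)⁴ = 6.95.

6.95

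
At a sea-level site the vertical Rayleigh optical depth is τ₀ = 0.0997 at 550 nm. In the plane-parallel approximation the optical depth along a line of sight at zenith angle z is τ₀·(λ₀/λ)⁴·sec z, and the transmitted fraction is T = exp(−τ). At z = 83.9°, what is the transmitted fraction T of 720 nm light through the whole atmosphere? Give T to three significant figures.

sec 83.9° = 9.4105.
τ = 0.0997 × (550/720)⁴ × 9.4105 = 0.0997 × 0.3405 × 9.4105 = 0.3195.
T = exp(−0.3195) = 0.7265.

0.727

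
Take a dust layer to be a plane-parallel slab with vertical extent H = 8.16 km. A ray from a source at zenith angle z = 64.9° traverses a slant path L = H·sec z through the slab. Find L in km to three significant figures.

sec z = 1/cos 64.9° = 2.3574.
L = 8.16 × 2.3574 = 19.236 km.

19.2 km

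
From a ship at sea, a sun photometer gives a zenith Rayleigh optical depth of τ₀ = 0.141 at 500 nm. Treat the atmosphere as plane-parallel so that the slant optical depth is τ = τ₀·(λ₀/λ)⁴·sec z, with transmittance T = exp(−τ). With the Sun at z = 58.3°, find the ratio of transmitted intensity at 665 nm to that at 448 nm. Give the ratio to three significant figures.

Airmass: sec 58.3° = 1.9031.
τ(665 nm) = 0.141 × (500/665)⁴ × 1.9031 = 0.141 × 0.3196 × 1.9031 = 0.0858.
τ(448 nm) = 0.141 × (500/448)⁴ × 1.9031 = 0.141 × 1.5516 × 1.9031 = 0.4163.
T(665)/T(448) = exp(τ_B − τ_A) = exp(0.3306) = 1.3918.

1.39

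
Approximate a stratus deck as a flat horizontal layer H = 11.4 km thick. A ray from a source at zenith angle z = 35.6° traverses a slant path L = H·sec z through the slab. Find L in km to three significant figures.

14.0 km

sec z = 1/cos 35.6° = 1.2299.
L = 11.4 × 1.2299 = 14.020 km.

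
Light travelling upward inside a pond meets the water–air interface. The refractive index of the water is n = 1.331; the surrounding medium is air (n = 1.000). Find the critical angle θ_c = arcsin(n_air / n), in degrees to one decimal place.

48.7°

sin θ_c = n_air / n = 1.000 / 1.331 = 0.7513.
θ_c = arcsin(0.7513) = 48.70°.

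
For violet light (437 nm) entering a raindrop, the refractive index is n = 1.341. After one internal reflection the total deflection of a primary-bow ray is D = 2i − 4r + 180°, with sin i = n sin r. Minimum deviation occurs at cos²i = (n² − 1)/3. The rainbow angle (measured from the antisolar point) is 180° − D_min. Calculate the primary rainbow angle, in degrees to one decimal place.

40.9°

cos²i = (1.79828 − 1)/3 = 0.26609; i = arccos(0.51584) = 58.946°.
sin r = sin 58.946°/1.341 = 0.63884; r = 39.705°.
D_min = 2·58.946° − 4·39.705° + 180° = 139.071°.
Rainbow angle = 180° − D_min = 40.929°.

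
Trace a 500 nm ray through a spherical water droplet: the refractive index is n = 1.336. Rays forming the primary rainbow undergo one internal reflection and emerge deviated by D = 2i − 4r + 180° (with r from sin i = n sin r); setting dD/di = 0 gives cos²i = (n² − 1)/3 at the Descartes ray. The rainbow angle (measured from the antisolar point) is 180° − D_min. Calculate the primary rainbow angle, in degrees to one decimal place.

cos²i = (1.78490 − 1)/3 = 0.26163; i = arccos(0.51150) = 59.236°.
sin r = sin 59.236°/1.336 = 0.64318; r = 40.029°.
D_min = 2·59.236° − 4·40.029° + 180° = 138.356°.
Rainbow angle = 180° − D_min = 41.644°.

41.6°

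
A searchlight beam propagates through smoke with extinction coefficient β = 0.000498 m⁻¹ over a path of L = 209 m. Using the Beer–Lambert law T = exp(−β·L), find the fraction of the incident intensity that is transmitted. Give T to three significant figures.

τ = β·L = 0.000498 × 209 = 0.1041.
T = exp(−0.1041) = 0.9012.

0.901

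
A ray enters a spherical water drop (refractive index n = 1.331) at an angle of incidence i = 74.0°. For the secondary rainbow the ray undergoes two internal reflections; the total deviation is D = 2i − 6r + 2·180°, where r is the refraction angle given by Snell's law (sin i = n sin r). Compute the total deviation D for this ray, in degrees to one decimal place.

230.6°

sin r = sin 74.0° / 1.331 = 0.9613/1.331 = 0.7222; r = 46.24°.
D = 2·74.0° − 6·46.24° + 2·180° = 148.00° − 277.42° + 360° = 230.58°.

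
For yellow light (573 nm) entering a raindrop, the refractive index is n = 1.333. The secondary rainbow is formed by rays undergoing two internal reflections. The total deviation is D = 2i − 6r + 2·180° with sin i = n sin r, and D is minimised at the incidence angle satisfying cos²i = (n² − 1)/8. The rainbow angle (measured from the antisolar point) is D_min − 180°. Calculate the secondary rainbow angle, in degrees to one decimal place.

cos²i = (1.77689 − 1)/8 = 0.09711; i = arccos(0.31163) = 71.843°.
sin r = sin 71.843°/1.333 = 0.71283; r = 45.466°.
D_min = 2·71.843° − 6·45.466° + 360° = 230.891°.
Rainbow angle = D_min − 180° = 50.891°.

50.9°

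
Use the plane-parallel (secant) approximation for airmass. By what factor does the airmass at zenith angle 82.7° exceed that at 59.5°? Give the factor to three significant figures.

X(82.7°)/X(59.5°) = sec 82.7° / sec 59.5° = cos 59.5° / cos 82.7° = 0.5075/0.1271 = 3.9943.

3.99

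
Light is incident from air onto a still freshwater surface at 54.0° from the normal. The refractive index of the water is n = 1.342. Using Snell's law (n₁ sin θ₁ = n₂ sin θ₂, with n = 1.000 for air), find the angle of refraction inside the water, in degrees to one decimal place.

Snell: sin θ_r = sin θ_i / n = sin 54.0° / 1.342 = 0.8090 / 1.342 = 0.6028.
θ_r = arcsin(0.6028) = 37.07°.

37.1°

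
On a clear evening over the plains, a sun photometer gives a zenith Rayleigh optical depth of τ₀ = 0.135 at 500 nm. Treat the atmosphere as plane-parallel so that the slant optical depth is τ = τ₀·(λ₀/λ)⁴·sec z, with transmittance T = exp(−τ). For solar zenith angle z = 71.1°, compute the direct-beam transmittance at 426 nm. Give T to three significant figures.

sec 71.1° = 3.0872.
τ = 0.135 × (500/426)⁴ × 3.0872 = 0.135 × 1.8978 × 3.0872 = 0.7909.
T = exp(−0.7909) = 0.4534.

0.453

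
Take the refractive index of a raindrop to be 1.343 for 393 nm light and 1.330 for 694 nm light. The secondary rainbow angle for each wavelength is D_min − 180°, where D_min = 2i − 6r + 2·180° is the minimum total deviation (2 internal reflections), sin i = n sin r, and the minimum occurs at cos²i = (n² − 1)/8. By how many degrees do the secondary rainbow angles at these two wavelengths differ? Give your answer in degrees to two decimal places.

At 393 nm (n = 1.343): cos²i = 0.10046 → i = 71.522°, r = 44.928°, D_min = 233.478°, rainbow angle = 53.478°.
At 694 nm (n = 1.330): cos²i = 0.09611 → i = 71.940°, r = 45.630°, D_min = 230.101°, rainbow angle = 50.101°.
Angular width = |53.478° − 50.101°| = 3.377°.

3.38°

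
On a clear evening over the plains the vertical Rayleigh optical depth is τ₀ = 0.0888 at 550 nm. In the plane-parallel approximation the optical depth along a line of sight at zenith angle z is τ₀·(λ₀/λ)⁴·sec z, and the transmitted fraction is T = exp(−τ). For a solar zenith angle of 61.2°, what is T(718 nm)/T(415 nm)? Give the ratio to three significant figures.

1.66

Airmass: sec 61.2° = 2.0757.
τ(718 nm) = 0.0888 × (550/718)⁴ × 2.0757 = 0.0888 × 0.3443 × 2.0757 = 0.0635.
τ(415 nm) = 0.0888 × (550/415)⁴ × 2.0757 = 0.0888 × 3.0850 × 2.0757 = 0.5687.
T(718)/T(415) = exp(τ_B − τ_A) = exp(0.5052) = 1.6573.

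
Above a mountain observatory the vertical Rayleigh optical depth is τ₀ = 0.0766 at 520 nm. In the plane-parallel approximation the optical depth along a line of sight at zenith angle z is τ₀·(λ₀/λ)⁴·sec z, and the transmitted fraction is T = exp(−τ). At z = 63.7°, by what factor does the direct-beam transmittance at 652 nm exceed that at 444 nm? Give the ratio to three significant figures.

Airmass: sec 63.7° = 2.2570.
τ(652 nm) = 0.0766 × (520/652)⁴ × 2.2570 = 0.0766 × 0.4046 × 2.2570 = 0.0699.
τ(444 nm) = 0.0766 × (520/444)⁴ × 2.2570 = 0.0766 × 1.8814 × 2.2570 = 0.3253.
T(652)/T(444) = exp(τ_B − τ_A) = exp(0.2553) = 1.2909.

1.29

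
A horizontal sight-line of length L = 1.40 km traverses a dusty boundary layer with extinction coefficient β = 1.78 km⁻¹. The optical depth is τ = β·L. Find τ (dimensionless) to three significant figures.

τ = β·L = 1.78 × 1.40 = 2.4920.

2.49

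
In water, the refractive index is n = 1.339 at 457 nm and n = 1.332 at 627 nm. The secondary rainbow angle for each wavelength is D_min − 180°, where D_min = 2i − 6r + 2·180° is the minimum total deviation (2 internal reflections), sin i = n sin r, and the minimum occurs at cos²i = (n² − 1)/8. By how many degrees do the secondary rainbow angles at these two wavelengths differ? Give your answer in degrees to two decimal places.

1.82°

At 457 nm (n = 1.339): cos²i = 0.09912 → i = 71.650°, r = 45.141°, D_min = 232.451°, rainbow angle = 52.451°.
At 627 nm (n = 1.332): cos²i = 0.09678 → i = 71.875°, r = 45.520°, D_min = 230.628°, rainbow angle = 50.628°.
Angular width = |52.451° − 50.628°| = 1.823°.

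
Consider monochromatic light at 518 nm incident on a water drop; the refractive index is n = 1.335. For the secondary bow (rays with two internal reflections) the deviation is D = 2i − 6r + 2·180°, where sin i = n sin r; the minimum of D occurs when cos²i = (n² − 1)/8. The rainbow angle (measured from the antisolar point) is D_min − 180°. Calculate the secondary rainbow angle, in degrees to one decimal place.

cos²i = (1.78222 − 1)/8 = 0.09778; i = arccos(0.31269) = 71.778°.
sin r = sin 71.778°/1.335 = 0.71150; r = 45.357°.
D_min = 2·71.778° − 6·45.357° + 360° = 231.414°.
Rainbow angle = D_min − 180° = 51.414°.

51.4°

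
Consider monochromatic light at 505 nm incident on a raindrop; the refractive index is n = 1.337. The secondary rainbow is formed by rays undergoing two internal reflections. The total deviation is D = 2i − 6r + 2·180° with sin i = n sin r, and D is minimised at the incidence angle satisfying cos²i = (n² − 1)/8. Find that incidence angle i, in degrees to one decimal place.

71.7°

cos²i = (1.337² − 1)/8 = (1.78757 − 1)/8 = 0.09845.
cos i = 0.31376, so i = 71.714°.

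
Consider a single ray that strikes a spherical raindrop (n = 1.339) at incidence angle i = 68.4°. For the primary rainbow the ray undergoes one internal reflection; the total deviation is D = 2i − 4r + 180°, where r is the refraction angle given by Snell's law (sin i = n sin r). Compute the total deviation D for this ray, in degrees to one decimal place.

140.9°

sin r = sin 68.4° / 1.339 = 0.9298/1.339 = 0.6944; r = 43.98°.
D = 2·68.4° − 4·43.98° + 180° = 136.80° − 175.91° + 180° = 140.89°.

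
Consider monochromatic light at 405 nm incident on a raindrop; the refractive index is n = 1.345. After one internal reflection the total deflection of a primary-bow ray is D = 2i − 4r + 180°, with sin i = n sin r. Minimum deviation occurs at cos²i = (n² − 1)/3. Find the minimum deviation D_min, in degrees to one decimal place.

cos²i = (1.80902 − 1)/3 = 0.26967; i = arccos(0.51930) = 58.715°.
sin r = sin 58.715°/1.345 = 0.63538; r = 39.448°.
D_min = 2·58.715° − 4·39.448° + 180° = 139.635°.

139.6°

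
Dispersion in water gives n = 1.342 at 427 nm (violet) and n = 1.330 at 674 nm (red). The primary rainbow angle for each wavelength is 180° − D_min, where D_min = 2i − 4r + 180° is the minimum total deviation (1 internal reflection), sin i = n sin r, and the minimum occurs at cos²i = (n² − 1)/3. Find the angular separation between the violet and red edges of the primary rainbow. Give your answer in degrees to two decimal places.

1.73°

At 427 nm (n = 1.342): cos²i = 0.26699 → i = 58.888°, r = 39.641°, D_min = 139.213°, rainbow angle = 40.787°.
At 674 nm (n = 1.330): cos²i = 0.25630 → i = 59.585°, r = 40.422°, D_min = 137.484°, rainbow angle = 42.516°.
Angular width = |40.787° − 42.516°| = 1.729°.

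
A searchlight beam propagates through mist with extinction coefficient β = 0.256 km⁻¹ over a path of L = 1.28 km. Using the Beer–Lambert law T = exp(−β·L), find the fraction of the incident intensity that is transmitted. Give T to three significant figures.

τ = β·L = 0.256 × 1.28 = 0.3277.
T = exp(−0.3277) = 0.7206.

0.721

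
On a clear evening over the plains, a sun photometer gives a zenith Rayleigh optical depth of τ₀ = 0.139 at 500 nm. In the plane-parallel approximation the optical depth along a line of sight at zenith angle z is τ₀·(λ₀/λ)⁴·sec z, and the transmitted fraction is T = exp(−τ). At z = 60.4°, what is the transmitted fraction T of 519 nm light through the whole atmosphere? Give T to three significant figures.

sec 60.4° = 2.0245.
τ = 0.139 × (500/519)⁴ × 2.0245 = 0.139 × 0.8614 × 2.0245 = 0.2424.
T = exp(−0.2424) = 0.7847.

0.785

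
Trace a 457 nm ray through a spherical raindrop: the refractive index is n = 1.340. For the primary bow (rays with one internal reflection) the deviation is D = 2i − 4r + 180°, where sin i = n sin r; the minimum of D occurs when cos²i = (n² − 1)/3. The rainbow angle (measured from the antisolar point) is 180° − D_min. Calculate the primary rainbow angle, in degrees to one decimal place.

41.1°

cos²i = (1.79560 − 1)/3 = 0.26520; i = arccos(0.51498) = 59.004°.
sin r = sin 59.004°/1.340 = 0.63971; r = 39.770°.
D_min = 2·59.004° − 4·39.770° + 180° = 138.929°.
Rainbow angle = 180° − D_min = 41.071°.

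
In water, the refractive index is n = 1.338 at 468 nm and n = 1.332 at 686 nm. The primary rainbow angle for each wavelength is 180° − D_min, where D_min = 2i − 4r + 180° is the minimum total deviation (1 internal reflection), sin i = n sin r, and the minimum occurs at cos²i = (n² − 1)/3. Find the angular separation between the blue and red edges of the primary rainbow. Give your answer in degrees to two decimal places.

At 468 nm (n = 1.338): cos²i = 0.26341 → i = 59.120°, r = 39.899°, D_min = 138.643°, rainbow angle = 41.357°.
At 686 nm (n = 1.332): cos²i = 0.25807 → i = 59.469°, r = 40.290°, D_min = 137.776°, rainbow angle = 42.224°.
Angular width = |41.357° − 42.224°| = 0.867°.

0.87°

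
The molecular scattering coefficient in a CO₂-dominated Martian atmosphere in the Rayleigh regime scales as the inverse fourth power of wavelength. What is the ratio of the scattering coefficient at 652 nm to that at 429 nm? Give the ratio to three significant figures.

Rayleigh scattering ∝ λ⁻⁴, so the ratio of coefficients is the inverse fourth power of the wavelength ratio.
σ(652)/σ(429) = (429/652)⁴ = (0.6580)⁴ = 0.1874.

0.187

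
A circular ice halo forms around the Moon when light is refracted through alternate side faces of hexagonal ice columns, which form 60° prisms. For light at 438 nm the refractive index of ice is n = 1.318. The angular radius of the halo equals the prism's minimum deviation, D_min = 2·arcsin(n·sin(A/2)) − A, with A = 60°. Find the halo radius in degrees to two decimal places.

n·sin(A/2) = 1.318 × sin 30° = 1.318 × 0.5000 = 0.6590.
D_min = 2·arcsin(0.6590) − 60° = 2 × 41.224° − 60° = 22.447°.

22.45°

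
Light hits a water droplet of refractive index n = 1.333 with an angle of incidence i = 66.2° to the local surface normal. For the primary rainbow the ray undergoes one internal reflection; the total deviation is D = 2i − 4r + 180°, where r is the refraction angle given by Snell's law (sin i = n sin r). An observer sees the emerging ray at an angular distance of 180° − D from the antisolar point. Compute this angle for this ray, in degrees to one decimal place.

sin r = sin 66.2° / 1.333 = 0.9150/1.333 = 0.6864; r = 43.35°.
D = 2·66.2° − 4·43.35° + 180° = 132.40° − 173.38° + 180° = 139.02°.
Angle from antisolar point = 180° − D = 40.98°.

41.0°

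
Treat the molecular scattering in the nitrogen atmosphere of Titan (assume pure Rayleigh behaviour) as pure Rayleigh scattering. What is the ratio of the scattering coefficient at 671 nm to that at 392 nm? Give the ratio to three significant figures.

Rayleigh scattering ∝ λ⁻⁴, so the ratio of coefficients is the inverse fourth power of the wavelength ratio.
σ(671)/σ(392) = (392/671)⁴ = (0.5842)⁴ = 0.1165.

0.116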